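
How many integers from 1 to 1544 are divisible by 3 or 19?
⌊1544/3⌋ + ⌊1544/19⌋ - ⌊1544/57⌋ = 514 + 81 - 27 = 568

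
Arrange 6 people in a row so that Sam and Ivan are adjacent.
Treat as block: (6-1)! × 2! = 120 × 2 = 240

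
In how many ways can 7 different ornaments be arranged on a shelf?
7! = 5040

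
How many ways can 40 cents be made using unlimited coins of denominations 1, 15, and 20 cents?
Coefficient of x^40 in 1/(1-x^1) · 1/(1-x^15) · 1/(1-x^20). Case on j = number of 20-cent coins (j = 0..2); remainder r = 40 - 20j is made from {1,15} in ⌊r/15⌋+1 ways. r = 40, 20, 0 → 3 + 2 + 1 = 6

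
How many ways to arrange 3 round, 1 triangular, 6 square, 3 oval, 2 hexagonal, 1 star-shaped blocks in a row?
16! / (3! × 1! × 6! × 3! × 2! × 1!) = 403603200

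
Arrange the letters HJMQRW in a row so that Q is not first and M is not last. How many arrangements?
By inclusion-exclusion: 6! - 2×(6-1)! + (6-2)! = 720 - 240 + 24 = 504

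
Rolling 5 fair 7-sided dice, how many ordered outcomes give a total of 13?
Coefficient of x^13 in (x + x² + ... + x^7)^5. By inclusion-exclusion on dice exceeding 7: Σ_j (-1)^j C(5,j)·C(13-1-7j, 4) = C(5,0)·C(12,4) - C(5,1)·C(5,4) = 1·495 - 5·5 = 470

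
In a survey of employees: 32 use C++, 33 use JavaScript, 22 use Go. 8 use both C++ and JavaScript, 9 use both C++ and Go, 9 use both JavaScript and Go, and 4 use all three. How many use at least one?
|A∪B∪C| = 32+33+22-8-9-9+4 = 65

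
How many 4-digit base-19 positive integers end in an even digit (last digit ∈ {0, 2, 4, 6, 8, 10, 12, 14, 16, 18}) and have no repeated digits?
Last∈{0,2,4,6,8,10,12,14,16,18}. Last=0: 4896. Last nonzero: 9×17×P(17,2) = 41616. Total = 46512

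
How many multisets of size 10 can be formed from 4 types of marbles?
C(10+4-1, 4-1) = C(13, 3) = 286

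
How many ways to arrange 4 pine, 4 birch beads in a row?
8! / (4! × 4!) = 70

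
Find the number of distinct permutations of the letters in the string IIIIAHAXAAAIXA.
14! / (1! × 2! × 5! × 6!) = 504504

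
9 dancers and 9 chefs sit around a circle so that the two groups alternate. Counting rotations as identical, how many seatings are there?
Fix one of the dancers: (9-1)! ways for the remaining dancers, × 9! ways for the chefs = 40320 × 362880 = 14631321600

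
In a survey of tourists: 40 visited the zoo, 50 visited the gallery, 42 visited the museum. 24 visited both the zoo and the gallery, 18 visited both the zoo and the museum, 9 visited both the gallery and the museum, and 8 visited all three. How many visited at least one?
|A∪B∪C| = 40+50+42-24-18-9+8 = 89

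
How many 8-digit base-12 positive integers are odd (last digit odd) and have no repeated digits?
Last∈{1,3,5,7,9,11}. Last=0: 0. Last nonzero: 6×10×P(10,6) = 9072000. Total = 9072000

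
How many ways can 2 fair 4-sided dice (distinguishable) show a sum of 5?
Coefficient of x^5 in (x + x² + ... + x^4)^2. By inclusion-exclusion on dice exceeding 4: Σ_j (-1)^j C(2,j)·C(5-1-4j, 1) = C(2,0)·C(4,1) = 1·4 = 4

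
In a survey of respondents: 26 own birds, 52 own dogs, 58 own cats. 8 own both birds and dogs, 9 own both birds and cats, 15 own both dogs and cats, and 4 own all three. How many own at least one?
|A∪B∪C| = 26+52+58-8-9-15+4 = 108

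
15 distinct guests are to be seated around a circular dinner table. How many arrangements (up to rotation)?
Circular: fix one position, arrange the rest. (15-1)! = 87178291200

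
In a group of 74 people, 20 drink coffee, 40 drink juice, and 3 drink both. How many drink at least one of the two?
|A∪B| = |A| + |B| - |A∩B| = 20 + 40 - 3 = 57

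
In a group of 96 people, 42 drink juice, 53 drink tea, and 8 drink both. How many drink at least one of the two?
|A∪B| = |A| + |B| - |A∩B| = 42 + 53 - 8 = 87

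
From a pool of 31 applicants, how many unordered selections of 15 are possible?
C(31,15) = 31!/(15!×16!) = 300540195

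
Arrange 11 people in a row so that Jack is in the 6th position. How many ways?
Fix one position: (11-1)! = 3628800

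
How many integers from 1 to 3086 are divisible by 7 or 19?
⌊3086/7⌋ + ⌊3086/19⌋ - ⌊3086/133⌋ = 440 + 162 - 23 = 579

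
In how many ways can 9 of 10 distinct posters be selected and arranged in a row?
P(10,9) = 10!/(10-9)! = 3628800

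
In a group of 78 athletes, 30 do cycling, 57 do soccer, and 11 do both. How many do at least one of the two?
|A∪B| = |A| + |B| - |A∩B| = 30 + 57 - 11 = 76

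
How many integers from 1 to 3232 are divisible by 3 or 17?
⌊3232/3⌋ + ⌊3232/17⌋ - ⌊3232/51⌋ = 1077 + 190 - 63 = 1204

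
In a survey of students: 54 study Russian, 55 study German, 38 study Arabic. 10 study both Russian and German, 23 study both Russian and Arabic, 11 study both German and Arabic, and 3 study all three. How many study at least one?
|A∪B∪C| = 54+55+38-10-23-11+3 = 106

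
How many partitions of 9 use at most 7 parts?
By conjugation, equals partitions of 9 into parts ≤ 7. Let r_j(i) = number of partitions of i into parts ≤ j, for i = 0..9. r_1(i) = 1 for all i; r_j(i) = r_{j-1}(i) + r_j(i-j). Rows j = 2..7: ≤2: 1 1 2 2 3 3 4 4 5 5; ≤3: 1 1 2 3 4 5 7 8 10 12; ≤4: 1 1 2 3 5 6 9 11 15 18; ≤5: 1 1 2 3 5 7 10 13 18 23; ≤6: 1 1 2 3 5 7 11 14 20 26; ≤7: 1 1 2 3 5 7 11 15 21 28. r_7(9) = 28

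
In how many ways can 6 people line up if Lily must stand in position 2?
Fix one position: (6-1)! = 120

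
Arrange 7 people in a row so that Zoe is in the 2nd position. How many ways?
Fix one position: (7-1)! = 720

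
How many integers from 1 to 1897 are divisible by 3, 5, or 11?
⌊1897/3⌋+⌊1897/5⌋+⌊1897/11⌋ - ⌊1897/15⌋-⌊1897/33⌋-⌊1897/55⌋ + ⌊1897/165⌋ = 632+379+172 - 126-57-34 + 11 = 977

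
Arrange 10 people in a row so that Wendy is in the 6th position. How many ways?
Fix one position: (10-1)! = 362880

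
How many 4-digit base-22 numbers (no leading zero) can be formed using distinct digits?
First digit: 21 choices (nonzero). Then descending: 21 × 21 × 20 × 19 = 167580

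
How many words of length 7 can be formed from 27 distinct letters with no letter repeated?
P(27,7) = 27!/(27-7)! = 4475671200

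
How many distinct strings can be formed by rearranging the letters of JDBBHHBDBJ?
10! / (4! × 2! × 2! × 2!) = 18900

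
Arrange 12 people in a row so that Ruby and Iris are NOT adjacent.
Total - adjacent = 12! - (12-1)!×2 = 479001600 - 79833600 = 399168000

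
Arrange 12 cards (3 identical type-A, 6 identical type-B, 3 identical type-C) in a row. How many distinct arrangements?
12! / (3! × 6! × 3!) = 18480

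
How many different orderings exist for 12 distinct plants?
12! = 479001600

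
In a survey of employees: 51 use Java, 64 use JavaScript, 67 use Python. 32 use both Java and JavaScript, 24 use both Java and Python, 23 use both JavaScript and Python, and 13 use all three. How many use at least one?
|A∪B∪C| = 51+64+67-32-24-23+13 = 116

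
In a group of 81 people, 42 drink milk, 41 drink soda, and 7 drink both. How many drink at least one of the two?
|A∪B| = |A| + |B| - |A∩B| = 42 + 41 - 7 = 76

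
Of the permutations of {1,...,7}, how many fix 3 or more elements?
Exactly j fixed points: C(7,j)·!(7-j); sum over j ≥ 3 (derangement numbers via !m = (m-1)·(!(m-1) + !(m-2)): !0..!4 = 1, 0, 1, 2, 9). Σ_{j=3}^{7} C(7,j)·!(7-j) = C(7,3)·!4 + C(7,4)·!3 + C(7,5)·!2 + C(7,6)·!1 + C(7,7)·!0 = 35·9 + 35·2 + 21·1 + 7·0 + 1·1 = 407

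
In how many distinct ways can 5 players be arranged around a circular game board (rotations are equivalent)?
Circular: fix one position, arrange the rest. (5-1)! = 24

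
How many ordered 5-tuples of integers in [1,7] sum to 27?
Coefficient of x^27 in (x + x² + ... + x^7)^5. By inclusion-exclusion on dice exceeding 7: Σ_j (-1)^j C(5,j)·C(27-1-7j, 4) = C(5,0)·C(26,4) - C(5,1)·C(19,4) + C(5,2)·C(12,4) - C(5,3)·C(5,4) = 1·14950 - 5·3876 + 10·495 - 10·5 = 470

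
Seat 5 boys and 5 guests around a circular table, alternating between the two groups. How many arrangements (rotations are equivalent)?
Fix one of the boys: (5-1)! ways for the remaining boys, × 5! ways for the guests = 24 × 120 = 2880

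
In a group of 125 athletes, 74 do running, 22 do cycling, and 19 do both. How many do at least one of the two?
|A∪B| = |A| + |B| - |A∩B| = 74 + 22 - 19 = 77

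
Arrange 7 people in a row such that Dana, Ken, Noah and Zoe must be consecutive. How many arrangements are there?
Treat the 4 as one block: (7-4+1)! × 4! = 24 × 24 = 576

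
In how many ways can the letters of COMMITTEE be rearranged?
9! / (1! × 1! × 2! × 1! × 2! × 2!) = 45360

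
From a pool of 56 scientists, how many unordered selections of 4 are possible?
C(56,4) = 56!/(4!×52!) = 367290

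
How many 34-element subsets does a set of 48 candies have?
C(48,34) = 48!/(34!×14!) = 482320623240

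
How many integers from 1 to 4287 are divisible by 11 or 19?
⌊4287/11⌋ + ⌊4287/19⌋ - ⌊4287/209⌋ = 389 + 225 - 20 = 594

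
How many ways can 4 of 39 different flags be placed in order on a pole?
P(39,4) = 39!/(39-4)! = 1974024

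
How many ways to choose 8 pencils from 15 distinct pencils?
C(15,8) = 15!/(8!×7!) = 6435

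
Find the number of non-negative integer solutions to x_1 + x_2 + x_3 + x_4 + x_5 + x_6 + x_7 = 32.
C(32+7-1, 7-1) = C(38, 6) = 2760681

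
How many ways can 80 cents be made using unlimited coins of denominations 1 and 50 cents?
Coefficient of x^80 in 1/(1-x^1) · 1/(1-x^50). Use j coins of 50 for j = 0..⌊80/50⌋ = 1, the rest in 1s: 1 + 1 = 2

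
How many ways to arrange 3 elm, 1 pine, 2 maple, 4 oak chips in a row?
10! / (3! × 1! × 2! × 4!) = 12600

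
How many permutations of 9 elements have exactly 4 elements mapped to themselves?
Choose the 4 fixed points C(9,4) = 126, derange the rest: !5 = Σ_{j=0}^{5} (-1)^j·5!/j! = 120 - 120 + 60 - 20 + 5 - 1 = 44. Product = 126 × 44 = 5544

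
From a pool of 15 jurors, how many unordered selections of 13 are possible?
C(15,13) = 15!/(13!×2!) = 105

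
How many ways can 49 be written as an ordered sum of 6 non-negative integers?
C(49+6-1, 6-1) = C(54, 5) = 3162510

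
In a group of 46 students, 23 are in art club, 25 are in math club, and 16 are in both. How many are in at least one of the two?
|A∪B| = |A| + |B| - |A∩B| = 23 + 25 - 16 = 32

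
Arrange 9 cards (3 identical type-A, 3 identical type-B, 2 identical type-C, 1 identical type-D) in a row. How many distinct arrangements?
9! / (3! × 3! × 2! × 1!) = 5040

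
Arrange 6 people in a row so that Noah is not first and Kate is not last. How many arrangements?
By inclusion-exclusion: 6! - 2×(6-1)! + (6-2)! = 720 - 240 + 24 = 504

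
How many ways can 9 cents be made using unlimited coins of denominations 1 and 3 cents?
Coefficient of x^9 in 1/(1-x^1) · 1/(1-x^3). Use j coins of 3 for j = 0..⌊9/3⌋ = 3, the rest in 1s: 3 + 1 = 4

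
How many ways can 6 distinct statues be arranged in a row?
6! = 720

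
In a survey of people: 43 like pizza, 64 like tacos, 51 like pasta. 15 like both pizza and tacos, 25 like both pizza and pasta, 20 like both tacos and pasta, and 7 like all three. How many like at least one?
|A∪B∪C| = 43+64+51-15-25-20+7 = 105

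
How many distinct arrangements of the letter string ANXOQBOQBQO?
11! / (3! × 2! × 1! × 1! × 3! × 1!) = 554400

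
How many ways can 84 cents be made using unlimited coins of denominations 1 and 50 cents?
Coefficient of x^84 in 1/(1-x^1) · 1/(1-x^50). Use j coins of 50 for j = 0..⌊84/50⌋ = 1, the rest in 1s: 1 + 1 = 2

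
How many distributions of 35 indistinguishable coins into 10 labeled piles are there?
C(35+10-1, 10-1) = C(44, 9) = 708930508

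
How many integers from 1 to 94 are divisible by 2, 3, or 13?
⌊94/2⌋+⌊94/3⌋+⌊94/13⌋ - ⌊94/6⌋-⌊94/26⌋-⌊94/39⌋ + ⌊94/78⌋ = 47+31+7 - 15-3-2 + 1 = 66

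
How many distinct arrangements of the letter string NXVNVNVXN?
9! / (3! × 4! × 2!) = 1260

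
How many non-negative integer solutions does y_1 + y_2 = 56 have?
C(56+2-1, 2-1) = C(57, 1) = 57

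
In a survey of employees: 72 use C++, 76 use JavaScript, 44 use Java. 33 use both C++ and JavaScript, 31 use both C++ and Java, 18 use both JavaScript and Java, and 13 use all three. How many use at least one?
|A∪B∪C| = 72+76+44-33-31-18+13 = 123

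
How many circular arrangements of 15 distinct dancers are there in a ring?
Circular: fix one position, arrange the rest. (15-1)! = 87178291200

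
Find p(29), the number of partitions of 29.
Pentagonal recurrence p(n) = p(n-1) + p(n-2) - p(n-5) - p(n-7) + p(n-12) + p(n-15) - ... gives p(0..28) = 1, 1, 2, 3, 5, 7, 11, 15, 22, 30, 42, 56, 77, 101, 135, 176, 231, 297, 385, 490, 627, 792, 1002, 1255, 1575, 1958, 2436, 3010, 3718. p(29) = p(28) + p(27) - p(24) - p(22) + p(17) + p(14) - p(7) - p(3) = 3718 + 3010 - 1575 - 1002 + 297 + 135 - 15 - 3 = 4565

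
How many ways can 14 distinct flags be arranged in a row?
14! = 87178291200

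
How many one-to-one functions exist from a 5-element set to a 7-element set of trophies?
P(7,5) = 7!/(7-5)! = 2520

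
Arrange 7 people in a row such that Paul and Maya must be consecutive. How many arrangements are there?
Treat the 2 as one block: (7-2+1)! × 2! = 720 × 2 = 1440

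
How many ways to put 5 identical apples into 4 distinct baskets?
C(5+4-1, 4-1) = C(8, 3) = 56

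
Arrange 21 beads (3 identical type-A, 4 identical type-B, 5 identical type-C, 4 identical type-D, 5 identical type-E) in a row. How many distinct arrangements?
21! / (3! × 4! × 5! × 4! × 5!) = 1026615189600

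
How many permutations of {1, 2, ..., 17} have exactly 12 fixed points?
Choose the 12 fixed points C(17,12) = 6188, derange the rest: !5 = Σ_{j=0}^{5} (-1)^j·5!/j! = 120 - 120 + 60 - 20 + 5 - 1 = 44. Product = 6188 × 44 = 272272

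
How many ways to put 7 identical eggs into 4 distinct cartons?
C(7+4-1, 4-1) = C(10, 3) = 120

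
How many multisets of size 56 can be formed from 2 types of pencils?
C(56+2-1, 2-1) = C(57, 1) = 57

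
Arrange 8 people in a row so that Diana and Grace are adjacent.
Treat as block: (8-1)! × 2! = 5040 × 2 = 10080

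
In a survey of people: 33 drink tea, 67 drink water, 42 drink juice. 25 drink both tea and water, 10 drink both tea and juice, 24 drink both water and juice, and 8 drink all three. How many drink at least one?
|A∪B∪C| = 33+67+42-25-10-24+8 = 91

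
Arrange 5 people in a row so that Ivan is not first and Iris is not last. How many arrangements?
By inclusion-exclusion: 5! - 2×(5-1)! + (5-2)! = 120 - 48 + 6 = 78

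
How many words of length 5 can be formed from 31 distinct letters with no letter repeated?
P(31,5) = 31!/(31-5)! = 20389320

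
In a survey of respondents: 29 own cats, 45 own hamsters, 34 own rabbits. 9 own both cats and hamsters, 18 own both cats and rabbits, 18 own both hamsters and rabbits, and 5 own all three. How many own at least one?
|A∪B∪C| = 29+45+34-9-18-18+5 = 68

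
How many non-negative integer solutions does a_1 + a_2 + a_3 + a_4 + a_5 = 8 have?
C(8+5-1, 5-1) = C(12, 4) = 495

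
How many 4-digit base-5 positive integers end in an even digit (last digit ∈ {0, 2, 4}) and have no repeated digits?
Last∈{0,2,4}. Last=0: 24. Last nonzero: 2×3×P(3,2) = 36. Total = 60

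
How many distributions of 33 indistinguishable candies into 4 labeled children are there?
C(33+4-1, 4-1) = C(36, 3) = 7140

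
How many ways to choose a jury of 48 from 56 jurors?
C(56,48) = 56!/(48!×8!) = 1420494075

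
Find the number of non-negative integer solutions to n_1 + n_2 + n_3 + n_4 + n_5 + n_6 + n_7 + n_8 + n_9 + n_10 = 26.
C(26+10-1, 10-1) = C(35, 9) = 70607460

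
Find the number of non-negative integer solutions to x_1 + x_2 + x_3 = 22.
C(22+3-1, 3-1) = C(24, 2) = 276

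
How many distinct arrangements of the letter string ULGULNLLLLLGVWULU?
17! / (1! × 4! × 8! × 2! × 1! × 1!) = 183783600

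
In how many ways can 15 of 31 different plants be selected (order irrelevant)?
C(31,15) = 31!/(15!×16!) = 300540195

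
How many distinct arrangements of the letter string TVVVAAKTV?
9! / (2! × 1! × 4! × 2!) = 3780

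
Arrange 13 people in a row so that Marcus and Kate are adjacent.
Treat as block: (13-1)! × 2! = 479001600 × 2 = 958003200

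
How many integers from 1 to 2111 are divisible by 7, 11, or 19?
⌊2111/7⌋+⌊2111/11⌋+⌊2111/19⌋ - ⌊2111/77⌋-⌊2111/133⌋-⌊2111/209⌋ + ⌊2111/1463⌋ = 301+191+111 - 27-15-10 + 1 = 552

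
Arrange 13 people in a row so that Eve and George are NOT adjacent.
Total - adjacent = 13! - (13-1)!×2 = 6227020800 - 958003200 = 5269017600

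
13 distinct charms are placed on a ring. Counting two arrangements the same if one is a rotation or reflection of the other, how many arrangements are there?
(13-1)!/2 = 479001600/2 = 239500800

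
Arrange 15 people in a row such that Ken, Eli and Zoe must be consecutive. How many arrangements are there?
Treat the 3 as one block: (15-3+1)! × 3! = 6227020800 × 6 = 37362124800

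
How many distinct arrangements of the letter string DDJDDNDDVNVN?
12! / (2! × 1! × 3! × 6!) = 55440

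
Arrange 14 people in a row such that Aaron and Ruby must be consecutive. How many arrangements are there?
Treat the 2 as one block: (14-2+1)! × 2! = 6227020800 × 2 = 12454041600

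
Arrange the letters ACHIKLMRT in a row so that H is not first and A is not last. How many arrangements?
By inclusion-exclusion: 9! - 2×(9-1)! + (9-2)! = 362880 - 80640 + 5040 = 287280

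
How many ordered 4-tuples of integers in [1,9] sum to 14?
Coefficient of x^14 in (x + x² + ... + x^9)^4. By inclusion-exclusion on dice exceeding 9: Σ_j (-1)^j C(4,j)·C(14-1-9j, 3) = C(4,0)·C(13,3) - C(4,1)·C(4,3) = 1·286 - 4·4 = 270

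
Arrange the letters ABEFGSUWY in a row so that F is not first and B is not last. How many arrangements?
By inclusion-exclusion: 9! - 2×(9-1)! + (9-2)! = 362880 - 80640 + 5040 = 287280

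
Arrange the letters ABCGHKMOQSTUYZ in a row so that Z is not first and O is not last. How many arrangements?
By inclusion-exclusion: 14! - 2×(14-1)! + (14-2)! = 87178291200 - 12454041600 + 479001600 = 75203251200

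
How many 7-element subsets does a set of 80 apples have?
C(80,7) = 80!/(7!×73!) = 3176716400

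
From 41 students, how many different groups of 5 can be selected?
C(41,5) = 41!/(5!×36!) = 749398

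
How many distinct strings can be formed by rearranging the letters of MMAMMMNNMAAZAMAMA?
17! / (1! × 8! × 2! × 6!) = 6126120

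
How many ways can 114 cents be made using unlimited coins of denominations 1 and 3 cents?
Coefficient of x^114 in 1/(1-x^1) · 1/(1-x^3). Use j coins of 3 for j = 0..⌊114/3⌋ = 38, the rest in 1s: 38 + 1 = 39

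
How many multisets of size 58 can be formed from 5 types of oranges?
C(58+5-1, 5-1) = C(62, 4) = 557845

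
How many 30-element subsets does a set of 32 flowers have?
C(32,30) = 32!/(30!×2!) = 496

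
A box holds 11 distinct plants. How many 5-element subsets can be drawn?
C(11,5) = 11!/(5!×6!) = 462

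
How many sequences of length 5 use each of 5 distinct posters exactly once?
5! = 120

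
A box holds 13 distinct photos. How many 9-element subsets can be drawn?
C(13,9) = 13!/(9!×4!) = 715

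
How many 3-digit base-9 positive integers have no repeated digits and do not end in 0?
Last digit: 8 nonzero choices. First digit: 7 (nonzero, ≠last). Middle 1: P(7,1) = 7. Total = 392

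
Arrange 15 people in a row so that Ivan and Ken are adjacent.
Treat as block: (15-1)! × 2! = 87178291200 × 2 = 174356582400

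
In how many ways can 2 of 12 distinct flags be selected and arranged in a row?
P(12,2) = 12!/(12-2)! = 132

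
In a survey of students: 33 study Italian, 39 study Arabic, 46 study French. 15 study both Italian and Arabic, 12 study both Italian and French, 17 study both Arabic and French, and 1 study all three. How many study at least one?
|A∪B∪C| = 33+39+46-15-12-17+1 = 75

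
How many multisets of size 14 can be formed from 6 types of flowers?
C(14+6-1, 6-1) = C(19, 5) = 11628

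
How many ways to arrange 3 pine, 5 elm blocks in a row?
8! / (3! × 5!) = 56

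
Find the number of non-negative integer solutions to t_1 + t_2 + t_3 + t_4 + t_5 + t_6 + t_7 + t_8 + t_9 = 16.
C(16+9-1, 9-1) = C(24, 8) = 735471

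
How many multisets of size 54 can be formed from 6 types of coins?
C(54+6-1, 6-1) = C(59, 5) = 5006386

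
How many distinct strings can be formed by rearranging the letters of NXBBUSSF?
8! / (1! × 2! × 1! × 2! × 1! × 1!) = 10080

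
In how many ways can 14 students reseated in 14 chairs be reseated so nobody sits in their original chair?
!14 = Σ_{j=0}^{14} (-1)^j·14!/j! = 87178291200 - 87178291200 + 43589145600 - 14529715200 + 3632428800 - 726485760 + 121080960 - 17297280 + 2162160 - 240240 + 24024 - 2184 + 182 - 14 + 1 = 32071101049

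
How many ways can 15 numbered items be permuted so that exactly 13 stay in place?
Choose the 13 fixed points C(15,13) = 105, derange the rest: !2 = Σ_{j=0}^{2} (-1)^j·2!/j! = 2 - 2 + 1 = 1. Product = 105 × 1 = 105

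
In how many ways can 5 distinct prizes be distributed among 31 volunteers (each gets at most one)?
P(31,5) = 31!/(31-5)! = 20389320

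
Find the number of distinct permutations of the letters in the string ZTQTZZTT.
8! / (3! × 4! × 1!) = 280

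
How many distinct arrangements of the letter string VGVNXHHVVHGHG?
13! / (4! × 1! × 4! × 3! × 1!) = 1801800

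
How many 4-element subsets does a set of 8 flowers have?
C(8,4) = 8!/(4!×4!) = 70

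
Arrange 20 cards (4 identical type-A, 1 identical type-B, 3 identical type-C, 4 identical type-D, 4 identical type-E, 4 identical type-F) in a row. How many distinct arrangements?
20! / (4! × 1! × 3! × 4! × 4! × 4!) = 1222160940000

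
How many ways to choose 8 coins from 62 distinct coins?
C(62,8) = 62!/(8!×54!) = 3381098545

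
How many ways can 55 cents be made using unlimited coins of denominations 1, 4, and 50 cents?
Coefficient of x^55 in 1/(1-x^1) · 1/(1-x^4) · 1/(1-x^50). Case on j = number of 50-cent coins (j = 0..1); remainder r = 55 - 50j is made from {1,4} in ⌊r/4⌋+1 ways. r = 55, 5 → 14 + 2 = 16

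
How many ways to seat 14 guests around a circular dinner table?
Circular: fix one position, arrange the rest. (14-1)! = 6227020800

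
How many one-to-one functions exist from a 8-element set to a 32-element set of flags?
P(32,8) = 32!/(32-8)! = 424097856000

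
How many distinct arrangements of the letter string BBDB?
4! / (3! × 1!) = 4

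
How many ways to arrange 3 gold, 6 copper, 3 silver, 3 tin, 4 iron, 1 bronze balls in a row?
20! / (3! × 6! × 3! × 3! × 4! × 1!) = 651819168000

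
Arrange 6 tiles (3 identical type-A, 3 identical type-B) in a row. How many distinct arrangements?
6! / (3! × 3!) = 20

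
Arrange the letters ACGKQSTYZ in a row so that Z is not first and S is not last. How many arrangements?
By inclusion-exclusion: 9! - 2×(9-1)! + (9-2)! = 362880 - 80640 + 5040 = 287280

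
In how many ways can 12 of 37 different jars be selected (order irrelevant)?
C(37,12) = 37!/(12!×25!) = 1852482996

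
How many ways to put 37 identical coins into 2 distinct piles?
C(37+2-1, 2-1) = C(38, 1) = 38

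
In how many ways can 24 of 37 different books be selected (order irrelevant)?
C(37,24) = 37!/(24!×13!) = 3562467300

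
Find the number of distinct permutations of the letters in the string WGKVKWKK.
8! / (1! × 2! × 1! × 4!) = 840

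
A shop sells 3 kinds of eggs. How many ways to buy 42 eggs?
C(42+3-1, 3-1) = C(44, 2) = 946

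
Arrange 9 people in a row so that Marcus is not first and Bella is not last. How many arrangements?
By inclusion-exclusion: 9! - 2×(9-1)! + (9-2)! = 362880 - 80640 + 5040 = 287280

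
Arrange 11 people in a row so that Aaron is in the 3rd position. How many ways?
Fix one position: (11-1)! = 3628800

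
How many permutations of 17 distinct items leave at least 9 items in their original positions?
Exactly j fixed points: C(17,j)·!(17-j); sum over j ≥ 9 (derangement numbers via !m = (m-1)·(!(m-1) + !(m-2)): !0..!8 = 1, 0, 1, 2, 9, 44, 265, 1854, 14833). Σ_{j=9}^{17} C(17,j)·!(17-j) = C(17,9)·!8 + C(17,10)·!7 + C(17,11)·!6 + C(17,12)·!5 + C(17,13)·!4 + C(17,14)·!3 + C(17,15)·!2 + C(17,16)·!1 + C(17,17)·!0 = 24310·14833 + 19448·1854 + 12376·265 + 6188·44 + 2380·9 + 680·2 + 136·1 + 17·0 + 1·1 = 400221651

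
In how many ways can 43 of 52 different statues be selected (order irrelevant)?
C(52,43) = 52!/(43!×9!) = 3679075400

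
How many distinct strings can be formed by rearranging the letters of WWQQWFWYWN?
10! / (5! × 2! × 1! × 1! × 1!) = 15120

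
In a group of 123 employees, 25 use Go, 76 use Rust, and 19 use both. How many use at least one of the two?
|A∪B| = |A| + |B| - |A∩B| = 25 + 76 - 19 = 82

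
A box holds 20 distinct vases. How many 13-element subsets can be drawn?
C(20,13) = 20!/(13!×7!) = 77520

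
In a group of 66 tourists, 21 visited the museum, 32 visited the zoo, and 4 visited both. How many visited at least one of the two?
|A∪B| = |A| + |B| - |A∩B| = 21 + 32 - 4 = 49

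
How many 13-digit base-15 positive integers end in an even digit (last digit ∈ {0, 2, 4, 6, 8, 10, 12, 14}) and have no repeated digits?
Last∈{0,2,4,6,8,10,12,14}. Last=0: 43589145600. Last nonzero: 7×13×P(13,11) = 283329446400. Total = 326918592000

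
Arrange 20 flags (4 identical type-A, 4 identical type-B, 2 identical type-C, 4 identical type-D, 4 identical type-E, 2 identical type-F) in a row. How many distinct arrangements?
20! / (4! × 4! × 2! × 4! × 4! × 2!) = 1833241410000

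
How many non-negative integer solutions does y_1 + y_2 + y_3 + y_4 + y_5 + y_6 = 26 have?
C(26+6-1, 6-1) = C(31, 5) = 169911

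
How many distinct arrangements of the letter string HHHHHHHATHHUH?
13! / (10! × 1! × 1! × 1!) = 1716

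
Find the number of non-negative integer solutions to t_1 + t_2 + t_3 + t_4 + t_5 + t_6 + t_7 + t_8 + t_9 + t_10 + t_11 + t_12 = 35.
C(35+12-1, 12-1) = C(46, 11) = 13340783196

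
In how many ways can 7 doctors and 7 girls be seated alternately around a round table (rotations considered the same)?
Fix one of the doctors: (7-1)! ways for the remaining doctors, × 7! ways for the girls = 720 × 5040 = 3628800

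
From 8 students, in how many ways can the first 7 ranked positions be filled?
P(8,7) = 8!/(8-7)! = 40320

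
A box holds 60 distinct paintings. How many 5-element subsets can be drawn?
C(60,5) = 60!/(5!×55!) = 5461512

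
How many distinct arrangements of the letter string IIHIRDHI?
8! / (2! × 1! × 4! × 1!) = 840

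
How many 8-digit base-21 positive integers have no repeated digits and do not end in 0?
Last digit: 20 nonzero choices. First digit: 19 (nonzero, ≠last). Middle 6: P(19,6) = 19535040. Total = 7423315200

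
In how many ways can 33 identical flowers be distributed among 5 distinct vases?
C(33+5-1, 5-1) = C(37, 4) = 66045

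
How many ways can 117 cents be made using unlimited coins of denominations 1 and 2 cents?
Coefficient of x^117 in 1/(1-x^1) · 1/(1-x^2). Use j coins of 2 for j = 0..⌊117/2⌋ = 58, the rest in 1s: 58 + 1 = 59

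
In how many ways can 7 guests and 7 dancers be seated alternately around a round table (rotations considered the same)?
Fix one of the guests: (7-1)! ways for the remaining guests, × 7! ways for the dancers = 720 × 5040 = 3628800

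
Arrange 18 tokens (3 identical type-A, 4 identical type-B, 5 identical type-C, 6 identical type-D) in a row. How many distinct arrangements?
18! / (3! × 4! × 5! × 6!) = 514594080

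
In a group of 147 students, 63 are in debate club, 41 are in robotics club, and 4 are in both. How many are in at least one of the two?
|A∪B| = |A| + |B| - |A∩B| = 63 + 41 - 4 = 100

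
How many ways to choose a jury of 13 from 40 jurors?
C(40,13) = 40!/(13!×27!) = 12033222880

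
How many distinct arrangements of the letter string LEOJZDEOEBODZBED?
16! / (3! × 4! × 1! × 1! × 2! × 2! × 3!) = 6054048000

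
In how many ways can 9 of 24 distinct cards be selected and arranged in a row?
P(24,9) = 24!/(24-9)! = 474467051520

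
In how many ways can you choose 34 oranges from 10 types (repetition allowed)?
C(34+10-1, 10-1) = C(43, 9) = 563921995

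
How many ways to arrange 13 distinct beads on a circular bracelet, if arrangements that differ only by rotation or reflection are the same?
(13-1)!/2 = 479001600/2 = 239500800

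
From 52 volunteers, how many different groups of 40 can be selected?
C(52,40) = 52!/(40!×12!) = 206379406870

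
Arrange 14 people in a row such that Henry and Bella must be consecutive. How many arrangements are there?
Treat the 2 as one block: (14-2+1)! × 2! = 6227020800 × 2 = 12454041600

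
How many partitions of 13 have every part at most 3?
Let r_j(i) = number of partitions of i into parts ≤ j, for i = 0..13. r_1(i) = 1 for all i; r_j(i) = r_{j-1}(i) + r_j(i-j). Rows j = 2..3: ≤2: 1 1 2 2 3 3 4 4 5 5 6 6 7 7; ≤3: 1 1 2 3 4 5 7 8 10 12 14 16 19 21. r_3(13) = 21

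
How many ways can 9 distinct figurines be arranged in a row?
9! = 362880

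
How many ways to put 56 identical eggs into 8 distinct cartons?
C(56+8-1, 8-1) = C(63, 7) = 553270671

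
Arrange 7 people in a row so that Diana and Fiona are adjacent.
Treat as block: (7-1)! × 2! = 720 × 2 = 1440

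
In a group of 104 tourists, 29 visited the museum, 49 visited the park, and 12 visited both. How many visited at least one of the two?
|A∪B| = |A| + |B| - |A∩B| = 29 + 49 - 12 = 66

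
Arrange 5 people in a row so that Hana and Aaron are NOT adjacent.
Total - adjacent = 5! - (5-1)!×2 = 120 - 48 = 72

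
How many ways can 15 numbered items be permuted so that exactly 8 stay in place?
Choose the 8 fixed points C(15,8) = 6435, derange the rest: !7 = Σ_{j=0}^{7} (-1)^j·7!/j! = 5040 - 5040 + 2520 - 840 + 210 - 42 + 7 - 1 = 1854. Product = 6435 × 1854 = 11930490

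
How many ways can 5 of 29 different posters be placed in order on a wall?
P(29,5) = 29!/(29-5)! = 14250600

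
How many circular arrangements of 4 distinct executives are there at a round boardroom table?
Circular: fix one position, arrange the rest. (4-1)! = 6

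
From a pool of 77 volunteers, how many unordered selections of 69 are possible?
C(77,69) = 77!/(69!×8!) = 21042072975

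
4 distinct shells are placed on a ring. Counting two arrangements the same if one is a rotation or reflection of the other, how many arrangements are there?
(4-1)!/2 = 6/2 = 3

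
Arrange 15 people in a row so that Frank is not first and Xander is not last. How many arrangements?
By inclusion-exclusion: 15! - 2×(15-1)! + (15-2)! = 1307674368000 - 174356582400 + 6227020800 = 1139544806400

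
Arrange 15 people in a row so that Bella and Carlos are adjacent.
Treat as block: (15-1)! × 2! = 87178291200 × 2 = 174356582400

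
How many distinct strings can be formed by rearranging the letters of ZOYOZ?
5! / (2! × 1! × 2!) = 30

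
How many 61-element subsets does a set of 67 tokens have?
C(67,61) = 67!/(61!×6!) = 99795696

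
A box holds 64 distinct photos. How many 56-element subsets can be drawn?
C(64,56) = 64!/(56!×8!) = 4426165368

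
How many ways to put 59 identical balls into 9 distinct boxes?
C(59+9-1, 9-1) = C(67, 8) = 6522361560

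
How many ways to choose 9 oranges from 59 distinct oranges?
C(59,9) = 59!/(9!×50!) = 12565671261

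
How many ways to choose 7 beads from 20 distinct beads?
C(20,7) = 20!/(7!×13!) = 77520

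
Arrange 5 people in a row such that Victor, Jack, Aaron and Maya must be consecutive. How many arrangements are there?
Treat the 4 as one block: (5-4+1)! × 4! = 2 × 24 = 48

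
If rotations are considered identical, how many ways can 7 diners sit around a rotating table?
Circular: fix one position, arrange the rest. (7-1)! = 720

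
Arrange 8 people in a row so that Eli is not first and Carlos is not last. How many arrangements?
By inclusion-exclusion: 8! - 2×(8-1)! + (8-2)! = 40320 - 10080 + 720 = 30960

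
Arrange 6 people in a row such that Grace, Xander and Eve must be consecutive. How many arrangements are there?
Treat the 3 as one block: (6-3+1)! × 3! = 24 × 6 = 144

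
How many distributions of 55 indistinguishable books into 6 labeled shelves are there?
C(55+6-1, 6-1) = C(60, 5) = 5461512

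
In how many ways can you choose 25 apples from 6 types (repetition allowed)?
C(25+6-1, 6-1) = C(30, 5) = 142506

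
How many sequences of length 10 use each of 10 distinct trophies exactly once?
10! = 3628800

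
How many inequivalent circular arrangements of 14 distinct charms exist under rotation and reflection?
(14-1)!/2 = 6227020800/2 = 3113510400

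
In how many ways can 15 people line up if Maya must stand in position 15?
Fix one position: (15-1)! = 87178291200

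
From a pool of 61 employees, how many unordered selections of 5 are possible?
C(61,5) = 61!/(5!×56!) = 5949147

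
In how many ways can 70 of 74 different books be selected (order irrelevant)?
C(74,70) = 74!/(70!×4!) = 1150626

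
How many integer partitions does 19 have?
Pentagonal recurrence p(n) = p(n-1) + p(n-2) - p(n-5) - p(n-7) + p(n-12) + p(n-15) - ... gives p(0..18) = 1, 1, 2, 3, 5, 7, 11, 15, 22, 30, 42, 56, 77, 101, 135, 176, 231, 297, 385. p(19) = p(18) + p(17) - p(14) - p(12) + p(7) + p(4) = 385 + 297 - 135 - 77 + 15 + 5 = 490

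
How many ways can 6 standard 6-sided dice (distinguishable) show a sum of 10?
Coefficient of x^10 in (x + x² + ... + x^6)^6. By inclusion-exclusion on dice exceeding 6: Σ_j (-1)^j C(6,j)·C(10-1-6j, 5) = C(6,0)·C(9,5) = 1·126 = 126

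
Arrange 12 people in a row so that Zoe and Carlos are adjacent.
Treat as block: (12-1)! × 2! = 39916800 × 2 = 79833600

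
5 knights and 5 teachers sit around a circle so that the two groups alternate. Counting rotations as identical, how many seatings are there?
Fix one of the knights: (5-1)! ways for the remaining knights, × 5! ways for the teachers = 24 × 120 = 2880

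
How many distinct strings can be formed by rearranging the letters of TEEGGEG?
7! / (1! × 3! × 3!) = 140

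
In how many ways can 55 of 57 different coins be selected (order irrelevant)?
C(57,55) = 57!/(55!×2!) = 1596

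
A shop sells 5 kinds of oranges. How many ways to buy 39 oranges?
C(39+5-1, 5-1) = C(43, 4) = 123410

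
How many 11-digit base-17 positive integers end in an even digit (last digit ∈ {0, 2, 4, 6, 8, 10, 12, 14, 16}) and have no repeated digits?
Last∈{0,2,4,6,8,10,12,14,16}. Last=0: 29059430400. Last nonzero: 8×15×P(15,9) = 217945728000. Total = 247005158400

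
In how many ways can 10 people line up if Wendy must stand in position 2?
Fix one position: (10-1)! = 362880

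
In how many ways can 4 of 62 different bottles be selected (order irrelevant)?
C(62,4) = 62!/(4!×58!) = 557845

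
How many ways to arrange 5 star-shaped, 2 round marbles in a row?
7! / (5! × 2!) = 21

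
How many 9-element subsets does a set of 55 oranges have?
C(55,9) = 55!/(9!×46!) = 6358402050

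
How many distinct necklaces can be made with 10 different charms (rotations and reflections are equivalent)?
(10-1)!/2 = 362880/2 = 181440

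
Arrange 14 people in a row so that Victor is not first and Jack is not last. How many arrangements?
By inclusion-exclusion: 14! - 2×(14-1)! + (14-2)! = 87178291200 - 12454041600 + 479001600 = 75203251200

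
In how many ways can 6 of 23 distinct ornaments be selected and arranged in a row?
P(23,6) = 23!/(23-6)! = 72681840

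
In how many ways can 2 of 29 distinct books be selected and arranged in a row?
P(29,2) = 29!/(29-2)! = 812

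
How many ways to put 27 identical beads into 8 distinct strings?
C(27+8-1, 8-1) = C(34, 7) = 5379616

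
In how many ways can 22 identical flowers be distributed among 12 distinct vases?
C(22+12-1, 12-1) = C(33, 11) = 193536720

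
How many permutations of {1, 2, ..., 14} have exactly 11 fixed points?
Choose the 11 fixed points C(14,11) = 364, derange the rest: !3 = Σ_{j=0}^{3} (-1)^j·3!/j! = 6 - 6 + 3 - 1 = 2. Product = 364 × 2 = 728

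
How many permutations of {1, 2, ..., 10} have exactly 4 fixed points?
Choose the 4 fixed points C(10,4) = 210, derange the rest: !6 = Σ_{j=0}^{6} (-1)^j·6!/j! = 720 - 720 + 360 - 120 + 30 - 6 + 1 = 265. Product = 210 × 265 = 55650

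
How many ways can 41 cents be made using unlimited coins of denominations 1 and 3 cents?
Coefficient of x^41 in 1/(1-x^1) · 1/(1-x^3). Use j coins of 3 for j = 0..⌊41/3⌋ = 13, the rest in 1s: 13 + 1 = 14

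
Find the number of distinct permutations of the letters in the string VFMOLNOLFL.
10! / (1! × 2! × 1! × 2! × 1! × 3!) = 151200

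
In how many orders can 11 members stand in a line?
11! = 39916800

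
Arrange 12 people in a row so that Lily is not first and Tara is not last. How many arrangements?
By inclusion-exclusion: 12! - 2×(12-1)! + (12-2)! = 479001600 - 79833600 + 3628800 = 402796800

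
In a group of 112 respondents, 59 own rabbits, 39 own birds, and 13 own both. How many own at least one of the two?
|A∪B| = |A| + |B| - |A∩B| = 59 + 39 - 13 = 85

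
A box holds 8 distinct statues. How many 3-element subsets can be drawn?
C(8,3) = 8!/(3!×5!) = 56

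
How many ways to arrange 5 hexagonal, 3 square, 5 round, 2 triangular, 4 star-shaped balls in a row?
19! / (5! × 3! × 5! × 2! × 4!) = 29331862560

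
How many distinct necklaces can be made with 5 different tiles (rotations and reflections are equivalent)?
(5-1)!/2 = 24/2 = 12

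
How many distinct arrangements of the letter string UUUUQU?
6! / (5! × 1!) = 6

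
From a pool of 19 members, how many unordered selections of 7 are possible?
C(19,7) = 19!/(7!×12!) = 50388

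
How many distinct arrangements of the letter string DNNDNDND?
8! / (4! × 4!) = 70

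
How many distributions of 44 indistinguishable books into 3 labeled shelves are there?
C(44+3-1, 3-1) = C(46, 2) = 1035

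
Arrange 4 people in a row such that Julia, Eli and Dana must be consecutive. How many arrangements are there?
Treat the 3 as one block: (4-3+1)! × 3! = 2 × 6 = 12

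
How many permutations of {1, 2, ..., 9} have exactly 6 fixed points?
Choose the 6 fixed points C(9,6) = 84, derange the rest: !3 = Σ_{j=0}^{3} (-1)^j·3!/j! = 6 - 6 + 3 - 1 = 2. Product = 84 × 2 = 168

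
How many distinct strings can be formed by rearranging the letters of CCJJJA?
6! / (1! × 2! × 3!) = 60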